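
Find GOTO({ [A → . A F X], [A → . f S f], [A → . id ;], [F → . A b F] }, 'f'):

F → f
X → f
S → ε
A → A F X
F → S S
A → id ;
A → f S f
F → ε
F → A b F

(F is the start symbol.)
{ [A → f . S f], [S → .] }

GOTO(I, 'f') = CLOSURE({ [A → αX.β] : [A → α.Xβ] ∈ I, X = 'f' })

Items with dot before 'f', with the dot advanced:
  [A → . f S f] → [A → f . S f]
Closure of the advanced items:
  [A → f . S f] has the dot before S: add [S → .]

GOTO = { [A → f . S f], [S → .] }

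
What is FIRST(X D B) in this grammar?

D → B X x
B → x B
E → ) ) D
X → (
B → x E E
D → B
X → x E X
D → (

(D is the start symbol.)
FIRST sets of the non-terminals involved (from the grammar, by fixed-point iteration):
  FIRST(X) = { '(', 'x' }

To compute FIRST(X D B), process the symbols left to right:
Symbol X is a non-terminal. Add FIRST(X) \ {ε} = { '(', 'x' }
X is not nullable (ε ∉ FIRST(X)), so stop here.
FIRST(X D B) = { '(', 'x' }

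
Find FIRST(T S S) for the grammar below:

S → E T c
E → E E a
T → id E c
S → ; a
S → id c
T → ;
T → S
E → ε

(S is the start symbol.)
FIRST sets of the non-terminals involved (from the grammar, by fixed-point iteration):
  FIRST(T) = { ';', 'a', 'id' }

To compute FIRST(T S S), process the symbols left to right:
Symbol T is a non-terminal. Add FIRST(T) \ {ε} = { ';', 'a', 'id' }
T is not nullable (ε ∉ FIRST(T)), so stop here.
FIRST(T S S) = { ';', 'a', 'id' }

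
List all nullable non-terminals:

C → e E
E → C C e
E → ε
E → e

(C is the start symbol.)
A non-terminal is nullable if it can derive ε (the empty string): either it has an ε-production, or it has a production whose right-hand side consists entirely of nullable non-terminals.

ε-productions: E → ε
So E is immediately nullable.
No further non-terminal can be added: every production for the remaining non-terminals contains a terminal or a non-nullable non-terminal.
Nullable = { 'E' }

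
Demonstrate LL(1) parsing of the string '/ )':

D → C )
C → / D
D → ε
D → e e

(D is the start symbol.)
LL(1) parsing maintains a stack (initially the start symbol over $) and the input. At each step: if the stack top is a terminal, match it against the current input token; if it is a non-terminal N, replace it with the RHS of M[N, lookahead] (the unique production whose predict set contains the lookahead).

Stack is shown with the top on the left.

Stack    Input  Action
----------------------
D $      / ) $  output D → C )
C ) $    / ) $  output C → / D
/ D ) $  / ) $  match '/'
D ) $    ) $    output D → ε
) $      ) $    match ')'
$        $      accept

The string is accepted.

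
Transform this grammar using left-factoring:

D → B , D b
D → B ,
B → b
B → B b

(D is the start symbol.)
D → B , D'
D' → D b
D' → ε
B → b
B → B b

Left-factoring transforms A → αβ₁ | αβ₂ into A → αA' and A' → β₁ | β₂
(α is the longest common prefix among the alternatives). Repeat until
no nonterminal has two alternatives with a common prefix.

Round 1: D has alternatives sharing prefix 'B ,'. Introduce D': D → B , D'
  Add: D' → D b
  Add: D' → ε

No remaining common prefixes — done.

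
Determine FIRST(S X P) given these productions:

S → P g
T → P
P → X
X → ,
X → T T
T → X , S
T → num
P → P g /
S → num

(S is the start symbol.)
{ ',', 'num' }

FIRST sets of the non-terminals involved (from the grammar, by fixed-point iteration):
  FIRST(S) = { ',', 'num' }

To compute FIRST(S X P), process the symbols left to right:
Symbol S is a non-terminal. Add FIRST(S) \ {ε} = { ',', 'num' }
S is not nullable (ε ∉ FIRST(S)), so stop here.
FIRST(S X P) = { ',', 'num' }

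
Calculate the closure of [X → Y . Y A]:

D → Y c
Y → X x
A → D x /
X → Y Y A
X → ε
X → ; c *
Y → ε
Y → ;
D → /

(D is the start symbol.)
To compute CLOSURE, for each item [A → α.Bβ] where B is a non-terminal, add [B → .γ] for all productions B → γ; repeat for the newly added items until nothing changes.

Start with: [X → Y . Y A]
  [X → Y . Y A] has the dot before Y: add [Y → . X x], [Y → .], [Y → . ;]
  [Y → . X x] has the dot before X: add [X → . Y Y A], [X → .], [X → . ; c *]
No further items can be added.

CLOSURE = { [X → . ; c *], [X → . Y Y A], [X → .], [X → Y . Y A], [Y → . ;], [Y → . X x], [Y → .] }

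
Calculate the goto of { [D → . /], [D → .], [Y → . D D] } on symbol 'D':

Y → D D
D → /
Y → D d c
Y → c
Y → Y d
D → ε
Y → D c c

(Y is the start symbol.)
{ [D → . /], [D → .], [Y → D . D] }

GOTO(I, 'D') = CLOSURE({ [A → αX.β] : [A → α.Xβ] ∈ I, X = 'D' })

Items with dot before 'D', with the dot advanced:
  [Y → . D D] → [Y → D . D]
Closure of the advanced items:
  [Y → D . D] has the dot before D: add [D → . /], [D → .]

GOTO = { [D → . /], [D → .], [Y → D . D] }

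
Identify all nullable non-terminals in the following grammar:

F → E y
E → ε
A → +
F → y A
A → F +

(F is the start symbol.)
{ 'E' }

A non-terminal is nullable if it can derive ε (the empty string): either it has an ε-production, or it has a production whose right-hand side consists entirely of nullable non-terminals.

ε-productions: E → ε
So E is immediately nullable.
No further non-terminal can be added: every production for the remaining non-terminals contains a terminal or a non-nullable non-terminal.
Nullable = { 'E' }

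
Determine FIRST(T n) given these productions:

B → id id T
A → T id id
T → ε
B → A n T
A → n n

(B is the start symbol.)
FIRST sets of the non-terminals involved (from the grammar, by fixed-point iteration):
  FIRST(T) = { ε }

To compute FIRST(T n), process the symbols left to right:
Symbol T is a non-terminal. Add FIRST(T) \ {ε} = { }
T is nullable (ε ∈ FIRST(T)), continue to the next symbol.
Symbol n is a terminal. Add 'n' and stop.
FIRST(T n) = { 'n' }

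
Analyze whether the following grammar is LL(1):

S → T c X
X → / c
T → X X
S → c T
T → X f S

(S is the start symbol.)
Relevant sets:
  FIRST(T) = { '/' }
  FIRST(X) = { '/' }

For S:
  PREDICT(S → T c X) = { '/' }
  PREDICT(S → c T) = { 'c' }
For T:
  PREDICT(T → X X) = { '/' }
  PREDICT(T → X f S) = { '/' }
X has a single production, so nothing to check there.

Conflict found: Predict set conflict for T: { '/' }
The grammar is NOT LL(1).

Answer: No. Predict set conflict for T: { '/' }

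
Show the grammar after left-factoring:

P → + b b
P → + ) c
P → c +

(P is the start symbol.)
Left-factoring transforms A → αβ₁ | αβ₂ into A → αA' and A' → β₁ | β₂
(α is the longest common prefix among the alternatives). Repeat until
no nonterminal has two alternatives with a common prefix.

Round 1: P has alternatives sharing prefix '+'. Introduce P': P → + P'
  Add: P' → b b
  Add: P' → ) c

No remaining common prefixes — done.

Resulting grammar:
P → + P'
P' → b b
P' → ) c
P → c +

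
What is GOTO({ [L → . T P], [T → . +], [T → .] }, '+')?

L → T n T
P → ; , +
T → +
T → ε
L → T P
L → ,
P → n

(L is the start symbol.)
GOTO(I, '+') = CLOSURE({ [A → αX.β] : [A → α.Xβ] ∈ I, X = '+' })

Items with dot before '+', with the dot advanced:
  [T → . +] → [T → + .]
Closure adds nothing (no advanced item has the dot before a non-terminal).

GOTO = { [T → + .] }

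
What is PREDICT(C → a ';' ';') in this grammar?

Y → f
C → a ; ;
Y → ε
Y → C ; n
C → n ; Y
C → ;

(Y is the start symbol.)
{ 'a' }

PREDICT(C → a ';' ';') = (FIRST(RHS) \ {ε}) ∪ (FOLLOW(C) if ε ∈ FIRST(RHS), i.e. RHS ⇒* ε)
FIRST(a ';' ';') = { 'a' }
ε ∉ FIRST(a ';' ';'), so FOLLOW(C) is not added.
PREDICT(C → a ';' ';') = { 'a' }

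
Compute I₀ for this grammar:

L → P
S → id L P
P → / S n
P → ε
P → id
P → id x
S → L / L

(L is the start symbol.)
First, augment the grammar with L' → L
I₀ = CLOSURE({ [L' → . L] }):
  [L' → . L] has the dot before L: add [L → . P]
  [L → . P] has the dot before P: add [P → . / S n], [P → .], [P → . id], [P → . id x]
No further items can be added.

I₀ = { [L → . P], [L' → . L], [P → . / S n], [P → . id x], [P → . id], [P → .] }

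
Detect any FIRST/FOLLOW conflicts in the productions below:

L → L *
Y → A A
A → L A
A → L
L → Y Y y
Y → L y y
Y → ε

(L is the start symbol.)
A FIRST/FOLLOW conflict occurs when a non-terminal N has a nullable alternative N → β (β ⇒* ε) and another alternative N → α with FIRST(α) ∩ FOLLOW(N) ≠ ∅: on such a lookahead the parser cannot decide between expanding α and letting N vanish via β.

Nullable non-terminals: Y.
FIRST sets used below: FIRST(A) = { 'y' }, FIRST(L) = { 'y' }

Y: nullable alternative(s) Y → ε; FOLLOW(Y) = { 'y' }
  Y → A A: FIRST \ {ε} = { 'y' } — overlaps FOLLOW(Y) on { 'y' }: CONFLICT
  Y → L y y: FIRST \ {ε} = { 'y' } — overlaps FOLLOW(Y) on { 'y' }: CONFLICT
  Y → ε: FIRST \ {ε} = { } — this is the only nullable alternative, skip

A, L have no nullable alternative, so no FIRST/FOLLOW check is needed there.

So the grammar has 2 FIRST/FOLLOW conflicts (marked CONFLICT above).

Answer: Yes. Y → A A with FOLLOW(Y) on { 'y' }; Y → L y y with FOLLOW(Y) on { 'y' }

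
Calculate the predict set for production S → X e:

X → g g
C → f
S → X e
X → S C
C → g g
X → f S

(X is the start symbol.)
{ 'f', 'g' }

PREDICT(S → X e) = (FIRST(RHS) \ {ε}) ∪ (FOLLOW(S) if ε ∈ FIRST(RHS), i.e. RHS ⇒* ε)
FIRST(X) = { 'f', 'g' }
FIRST(X e) = { 'f', 'g' }
ε ∉ FIRST(X e), so FOLLOW(S) is not added.
PREDICT(S → X e) = { 'f', 'g' }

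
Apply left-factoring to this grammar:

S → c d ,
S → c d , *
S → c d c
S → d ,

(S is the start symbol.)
S → c d S'
S' → , S''
S'' → ε
S'' → *
S' → c
S → d ,

Left-factoring transforms A → αβ₁ | αβ₂ into A → αA' and A' → β₁ | β₂
(α is the longest common prefix among the alternatives). Repeat until
no nonterminal has two alternatives with a common prefix.

Round 1: S has alternatives sharing prefix 'c d'. Introduce S': S → c d S'
  Add: S' → ,
  Add: S' → , *
  Add: S' → c

Round 2: S' has alternatives sharing prefix ','. Introduce S'': S' → , S''
  Add: S'' → ε
  Add: S'' → *

No remaining common prefixes — done.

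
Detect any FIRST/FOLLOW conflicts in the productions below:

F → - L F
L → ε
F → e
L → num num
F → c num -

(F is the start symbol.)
No FIRST/FOLLOW conflicts.

Nullable non-terminals: L.

L: nullable alternative(s) L → ε; FOLLOW(L) = { '-', 'c', 'e' }
  L → ε: FIRST \ {ε} = { } — this is the only nullable alternative, skip
  L → num num: FIRST \ {ε} = { 'num' } — disjoint from FOLLOW(L)

F has no nullable alternative, so no FIRST/FOLLOW check is needed there.

No FIRST/FOLLOW conflicts found.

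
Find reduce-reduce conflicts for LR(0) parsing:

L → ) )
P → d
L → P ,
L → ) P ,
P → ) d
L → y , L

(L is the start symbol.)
Augment with L' → L and build the canonical LR(0) collection (I0 = CLOSURE({[L' → . L]}), then GOTO on every symbol after a dot until no new states appear). It has 14 states:
  I0: { [L → . ) )], [L → . ) P ,], [L → . P ,], [L → . y , L], [L' → . L], [P → . ) d], [P → . d] }  — shift
  I1: { [L → ) . )], [L → ) . P ,], [P → ) . d], [P → . ) d], [P → . d] }  — shift
  I2: { [L' → L .] }  — accept
  I3: { [L → P . ,] }  — shift
  I4: { [P → d .] }  — reduce
  I5: { [L → y . , L] }  — shift
  I6: { [L → . ) )], [L → . ) P ,], [L → . P ,], [L → . y , L], [L → y , . L], [P → . ) d], [P → . d] }  — shift
  I7: { [L → y , L .] }  — reduce
  I8: { [L → P , .] }  — reduce
  I9: { [L → ) ) .], [P → ) . d] }  — shift, reduce
  I10: { [L → ) P . ,] }  — shift
  I11: { [P → ) d .], [P → d .] }  — 2 reduces
  I12: { [L → ) P , .] }  — reduce
  I13: { [P → ) d .] }  — reduce

I11 contains complete items [P → ) d .], [P → d .] — reduce-reduce conflict.

Answer: Yes — I11: [P → ) d .] vs [P → d .]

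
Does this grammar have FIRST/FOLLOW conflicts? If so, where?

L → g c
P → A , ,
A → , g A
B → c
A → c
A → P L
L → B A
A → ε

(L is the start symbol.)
Nullable non-terminals: A.
FIRST sets used below: FIRST(P) = { ',', 'c' }

A: nullable alternative(s) A → ε; FOLLOW(A) = { $, ',' }
  A → , g A: FIRST \ {ε} = { ',' } — overlaps FOLLOW(A) on { ',' }: CONFLICT
  A → c: FIRST \ {ε} = { 'c' } — disjoint from FOLLOW(A)
  A → P L: FIRST \ {ε} = { ',', 'c' } — overlaps FOLLOW(A) on { ',' }: CONFLICT
  A → ε: FIRST \ {ε} = { } — this is the only nullable alternative, skip

B, L, P have no nullable alternative, so no FIRST/FOLLOW check is needed there.

So the grammar has 2 FIRST/FOLLOW conflicts (marked CONFLICT above).

Answer: Yes. A → ',' g A with FOLLOW(A) on { ',' }; A → P L with FOLLOW(A) on { ',' }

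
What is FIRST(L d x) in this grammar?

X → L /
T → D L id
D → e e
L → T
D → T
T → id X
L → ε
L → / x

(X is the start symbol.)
{ '/', 'd', 'e', 'id' }

FIRST sets of the non-terminals involved (from the grammar, by fixed-point iteration):
  FIRST(L) = { '/', 'e', 'id', ε }

To compute FIRST(L d x), process the symbols left to right:
Symbol L is a non-terminal. Add FIRST(L) \ {ε} = { '/', 'e', 'id' }
L is nullable (ε ∈ FIRST(L)), continue to the next symbol.
Symbol d is a terminal. Add 'd' and stop.
FIRST(L d x) = { '/', 'd', 'e', 'id' }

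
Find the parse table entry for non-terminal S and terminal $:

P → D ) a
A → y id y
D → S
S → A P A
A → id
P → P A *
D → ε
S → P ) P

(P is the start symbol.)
Empty (error entry)

To find M[S, $], we find productions for S where $ is in the predict set (PREDICT(N → α) = (FIRST(α) \ {ε}) ∪ (FOLLOW(N) if α ⇒* ε)).

Relevant sets:
  FIRST(A) = { 'id', 'y' }
  FIRST(P) = { ')', 'id', 'y' }

S → A P A: PREDICT = { 'id', 'y' }
S → P ) P: PREDICT = { ')', 'id', 'y' }

M[S, $] is empty (no production applies)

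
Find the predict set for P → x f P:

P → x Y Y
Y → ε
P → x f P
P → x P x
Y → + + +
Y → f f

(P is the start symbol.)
{ 'x' }

PREDICT(P → x f P) = (FIRST(RHS) \ {ε}) ∪ (FOLLOW(P) if ε ∈ FIRST(RHS), i.e. RHS ⇒* ε)
FIRST(x f P) = { 'x' }
ε ∉ FIRST(x f P), so FOLLOW(P) is not added.
PREDICT(P → x f P) = { 'x' }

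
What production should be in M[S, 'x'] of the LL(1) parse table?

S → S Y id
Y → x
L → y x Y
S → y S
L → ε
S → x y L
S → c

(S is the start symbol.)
S → S Y id, S → x y L

To find M[S, 'x'], we find productions for S where 'x' is in the predict set (PREDICT(N → α) = (FIRST(α) \ {ε}) ∪ (FOLLOW(N) if α ⇒* ε)).

Relevant sets:
  FIRST(S) = { 'c', 'x', 'y' }

S → S Y id: PREDICT = { 'c', 'x', 'y' }
  'x' is in predict set, so this production goes in M[S, 'x']
S → y S: PREDICT = { 'y' }
S → x y L: PREDICT = { 'x' }
  'x' is in predict set, so this production goes in M[S, 'x']
S → c: PREDICT = { 'c' }

M[S, 'x'] = S → S Y id, S → x y L  (a multiply-defined cell — the grammar is not LL(1))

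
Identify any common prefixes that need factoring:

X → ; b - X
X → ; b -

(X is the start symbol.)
Yes, X has productions with common prefix '; b -'

Left-factoring is needed when two productions for the same non-terminal
share a common prefix on the right-hand side.

Productions for X:
  X → ; b - X
  X → ; b -

Found common prefix '; b -' in productions for X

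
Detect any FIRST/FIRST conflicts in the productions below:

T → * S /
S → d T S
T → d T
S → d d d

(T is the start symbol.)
A FIRST/FIRST conflict occurs when two productions N → α and N → β for the same non-terminal have FIRST(α) ∩ FIRST(β) ≠ ∅ (with ε ∈ FIRST of a nullable right-hand side, so two nullable alternatives also conflict).

Productions for T:
  T → * S /: FIRST = { '*' }
  T → d T: FIRST = { 'd' }
Productions for S:
  S → d T S: FIRST = { 'd' }
  S → d d d: FIRST = { 'd' }

Conflict for S: S → d T S and S → d d d
  Overlap: { 'd' }

Answer: Yes. S → d T S / S → d d d on { 'd' }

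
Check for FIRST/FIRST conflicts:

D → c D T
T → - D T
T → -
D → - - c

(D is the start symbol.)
Productions for D:
  D → c D T: FIRST = { 'c' }
  D → - - c: FIRST = { '-' }
Productions for T:
  T → - D T: FIRST = { '-' }
  T → -: FIRST = { '-' }

Conflict for T: T → - D T and T → -
  Overlap: { '-' }

Answer: Yes. T → '-' D T / T → '-' on { '-' }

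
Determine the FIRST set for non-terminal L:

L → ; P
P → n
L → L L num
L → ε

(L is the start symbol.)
{ ';', 'num', ε }

To compute FIRST(L), examine every production with L on the left-hand side, reading each right-hand side left to right until a non-nullable symbol is reached.

From L → ; P:
  - ';' is a terminal: add ';' and stop
From L → L L num:
  - L is the symbol being defined: contributes nothing new
    L is nullable, so continue to the next symbol
  - L is the symbol being defined: contributes nothing new
    L is nullable, so continue to the next symbol
  - num is a terminal: add 'num' and stop
From L → ε:
  - ε-production, so ε ∈ FIRST(L)

Collecting: FIRST(L) = { ';', 'num', ε }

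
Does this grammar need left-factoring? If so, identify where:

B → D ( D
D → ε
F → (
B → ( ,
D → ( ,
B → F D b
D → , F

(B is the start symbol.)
Left-factoring is needed when two productions for the same non-terminal
share a common prefix on the right-hand side.

Productions for B:
  B → D ( D
  B → ( ,
  B → F D b
Productions for D:
  D → ε
  D → ( ,
  D → , F

No common prefixes found.

Answer: No, left-factoring is not needed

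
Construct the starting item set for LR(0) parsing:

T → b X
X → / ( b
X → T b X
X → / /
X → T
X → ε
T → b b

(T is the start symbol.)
First, augment the grammar with T' → T
I₀ = CLOSURE({ [T' → . T] }):
  [T' → . T] has the dot before T: add [T → . b X], [T → . b b]
No further items can be added.

I₀ = { [T → . b X], [T → . b b], [T' → . T] }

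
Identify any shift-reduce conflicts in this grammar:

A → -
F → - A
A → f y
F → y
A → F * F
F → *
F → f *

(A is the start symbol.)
Augment with A' → A and build the canonical LR(0) collection (I0 = CLOSURE({[A' → . A]}), then GOTO on every symbol after a dot until no new states appear). It has 14 states:
  I0: { [A → . -], [A → . F * F], [A → . f y], [A' → . A], [F → . *], [F → . - A], [F → . f *], [F → . y] }  — shift
  I1: { [F → * .] }  — reduce
  I2: { [A → - .], [A → . -], [A → . F * F], [A → . f y], [F → - . A], [F → . *], [F → . - A], [F → . f *], [F → . y] }  — shift, reduce
  I3: { [A' → A .] }  — accept
  I4: { [A → F . * F] }  — shift
  I5: { [A → f . y], [F → f . *] }  — shift
  I6: { [F → y .] }  — reduce
  I7: { [F → f * .] }  — reduce
  I8: { [A → f y .] }  — reduce
  I9: { [A → F * . F], [F → . *], [F → . - A], [F → . f *], [F → . y] }  — shift
  I10: { [A → . -], [A → . F * F], [A → . f y], [F → - . A], [F → . *], [F → . - A], [F → . f *], [F → . y] }  — shift
  I11: { [A → F * F .] }  — reduce
  I12: { [F → f . *] }  — shift
  I13: { [F → - A .] }  — reduce

I2 contains reduce item [A → - .] and shift items [A → . -], [A → . f y], [F → . *], [F → . - A], [F → . f *], [F → . y] — shift-reduce conflict.

Answer: Yes — I2: [A → - .] vs [A → . -]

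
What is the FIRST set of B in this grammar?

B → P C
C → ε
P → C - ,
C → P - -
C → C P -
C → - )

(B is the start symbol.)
To compute FIRST(B), examine every production with B on the left-hand side, reading each right-hand side left to right until a non-nullable symbol is reached.

FIRST sets of the other non-terminals involved (by the same procedure, iterated to a fixed point):
  FIRST(P) = { '-' }

From B → P C:
  - P is a non-terminal: add FIRST(P) \ {ε} = { '-' }
    P is not nullable, so stop

Collecting: FIRST(B) = { '-' }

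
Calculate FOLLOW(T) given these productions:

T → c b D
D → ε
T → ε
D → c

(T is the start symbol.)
{ $ }

To compute FOLLOW(T), find every occurrence of T on a right-hand side N → α T β: add FIRST(β) \ {ε}, and if β is empty or nullable also add FOLLOW(N). Iterate to a fixed point.

T is the start symbol, so $ ∈ FOLLOW(T).
T does not occur on any right-hand side.

Taking the union: FOLLOW(T) = { $ }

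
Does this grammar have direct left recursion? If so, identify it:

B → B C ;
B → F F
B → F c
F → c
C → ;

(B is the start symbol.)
Yes, B is left-recursive

B → B C ;: LEFT RECURSIVE (starts with B)
B → F F: starts with F
B → F c: starts with F
F → c: starts with c
C → ;: starts with ';'

The grammar has direct left recursion on: B.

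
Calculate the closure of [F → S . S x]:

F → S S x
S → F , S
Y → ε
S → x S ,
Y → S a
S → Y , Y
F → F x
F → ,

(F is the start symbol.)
{ [F → . ,], [F → . F x], [F → . S S x], [F → S . S x], [S → . F , S], [S → . Y , Y], [S → . x S ,], [Y → . S a], [Y → .] }

To compute CLOSURE, for each item [A → α.Bβ] where B is a non-terminal, add [B → .γ] for all productions B → γ; repeat for the newly added items until nothing changes.

Start with: [F → S . S x]
  [F → S . S x] has the dot before S: add [S → . F , S], [S → . x S ,], [S → . Y , Y]
  [S → . F , S] has the dot before F: add [F → . S S x], [F → . F x], [F → . ,]
  [S → . Y , Y] has the dot before Y: add [Y → .], [Y → . S a]
No further items can be added.

CLOSURE = { [F → . ,], [F → . F x], [F → . S S x], [F → S . S x], [S → . F , S], [S → . Y , Y], [S → . x S ,], [Y → . S a], [Y → .] }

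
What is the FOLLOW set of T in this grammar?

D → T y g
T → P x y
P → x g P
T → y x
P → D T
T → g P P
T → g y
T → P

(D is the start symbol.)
{ 'g', 'x', 'y' }

To compute FOLLOW(T), find every occurrence of T on a right-hand side N → α T β: add FIRST(β) \ {ε}, and if β is empty or nullable also add FOLLOW(N). Iterate to a fixed point.

In D → T y g: T is followed by y g, add FIRST(y g) \ {ε} = { 'y' }
In P → D T: T is at the end, add FOLLOW(P)

The FOLLOW sets referred to above (computed the same way, to a fixed point):
  FOLLOW(P) = { 'g', 'x', 'y' }

Taking the union: FOLLOW(T) = { 'g', 'x', 'y' }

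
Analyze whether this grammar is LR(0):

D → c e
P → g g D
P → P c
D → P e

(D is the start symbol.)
Yes, the grammar is LR(0)

Augment with D' → D and build the canonical LR(0) collection (I0 = CLOSURE({[D' → . D]}), then GOTO on every symbol after a dot until no new states appear). It has 10 states:
  I0: { [D → . P e], [D → . c e], [D' → . D], [P → . P c], [P → . g g D] }  — shift
  I1: { [D' → D .] }  — accept
  I2: { [D → P . e], [P → P . c] }  — shift
  I3: { [D → c . e] }  — shift
  I4: { [P → g . g D] }  — shift
  I5: { [D → . P e], [D → . c e], [P → . P c], [P → . g g D], [P → g g . D] }  — shift
  I6: { [P → g g D .] }  — reduce
  I7: { [D → c e .] }  — reduce
  I8: { [P → P c .] }  — reduce
  I9: { [D → P e .] }  — reduce

Every state is either a pure shift/goto state or contains exactly one complete item and nothing to shift — no conflicts. The grammar is LR(0).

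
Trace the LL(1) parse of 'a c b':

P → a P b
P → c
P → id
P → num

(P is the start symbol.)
LL(1) parsing maintains a stack (initially the start symbol over $) and the input. At each step: if the stack top is a terminal, match it against the current input token; if it is a non-terminal N, replace it with the RHS of M[N, lookahead] (the unique production whose predict set contains the lookahead).

Stack is shown with the top on the left.

Stack    Input    Action
------------------------
P $      a c b $  output P → a P b
a P b $  a c b $  match 'a'
P b $    c b $    output P → c
c b $    c b $    match 'c'
b $      b $      match 'b'
$        $        accept

The string is accepted.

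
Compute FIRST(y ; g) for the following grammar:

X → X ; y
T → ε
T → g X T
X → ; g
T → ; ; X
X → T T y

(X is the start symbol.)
{ 'y' }

To compute FIRST(y ; g), process the symbols left to right:
Symbol y is a terminal. Add 'y' and stop.
FIRST(y ; g) = { 'y' }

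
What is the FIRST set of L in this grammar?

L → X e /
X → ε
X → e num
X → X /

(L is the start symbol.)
{ '/', 'e' }

To compute FIRST(L), examine every production with L on the left-hand side, reading each right-hand side left to right until a non-nullable symbol is reached.

FIRST sets of the other non-terminals involved (by the same procedure, iterated to a fixed point):
  FIRST(X) = { '/', 'e', ε }

From L → X e /:
  - X is a non-terminal: add FIRST(X) \ {ε} = { '/', 'e' }
    X is nullable, so continue to the next symbol
  - e is a terminal: add 'e' and stop

Collecting: FIRST(L) = { '/', 'e' }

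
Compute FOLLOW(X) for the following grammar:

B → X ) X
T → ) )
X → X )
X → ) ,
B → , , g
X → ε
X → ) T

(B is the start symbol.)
In B → X ) X: X is followed by ')' X, add FIRST(')' X) \ {ε} = { ')' }
In B → X ) X: X is at the end, add FOLLOW(B)
In X → X ): X is followed by ')', add FIRST(')') \ {ε} = { ')' }

The FOLLOW sets referred to above (computed the same way, to a fixed point):
  FOLLOW(B) = { $ }

Taking the union: FOLLOW(X) = { $, ')' }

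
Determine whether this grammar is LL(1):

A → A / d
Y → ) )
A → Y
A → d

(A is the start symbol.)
A grammar is LL(1) if for each non-terminal N with multiple productions, the predict sets of those productions are pairwise disjoint, where PREDICT(N → α) = (FIRST(α) \ {ε}) ∪ (FOLLOW(N) if α ⇒* ε).

Relevant sets:
  FIRST(A) = { ')', 'd' }
  FIRST(Y) = { ')' }

For A:
  PREDICT(A → A '/' d) = { ')', 'd' }
  PREDICT(A → Y) = { ')' }
  PREDICT(A → d) = { 'd' }
Y has a single production, so nothing to check there.

Conflict found: Predict set conflict for A: { ')' }
The grammar is NOT LL(1).

Answer: No. Predict set conflict for A: { ')' }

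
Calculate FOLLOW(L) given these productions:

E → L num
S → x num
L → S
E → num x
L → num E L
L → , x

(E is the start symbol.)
{ 'num' }

To compute FOLLOW(L), find every occurrence of L on a right-hand side N → α L β: add FIRST(β) \ {ε}, and if β is empty or nullable also add FOLLOW(N). Iterate to a fixed point.

In E → L num: L is followed by num, add FIRST(num) \ {ε} = { 'num' }
In L → num E L: L is at the end; this adds FOLLOW(L) to itself — nothing new

Taking the union: FOLLOW(L) = { 'num' }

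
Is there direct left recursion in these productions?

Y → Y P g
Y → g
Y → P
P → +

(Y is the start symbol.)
Direct left recursion occurs when N → N α for some non-terminal N (the right-hand side begins with the left-hand side itself).

Y → Y P g: LEFT RECURSIVE (starts with Y)
Y → g: starts with g
Y → P: starts with P
P → +: starts with '+'

The grammar has direct left recursion on: Y.

Answer: Yes, Y is left-recursive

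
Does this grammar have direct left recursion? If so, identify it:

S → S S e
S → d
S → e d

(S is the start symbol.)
Yes, S is left-recursive

S → S S e: LEFT RECURSIVE (starts with S)
S → d: starts with d
S → e d: starts with e

The grammar has direct left recursion on: S.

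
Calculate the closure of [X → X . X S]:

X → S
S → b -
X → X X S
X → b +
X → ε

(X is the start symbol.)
{ [S → . b -], [X → . S], [X → . X X S], [X → . b +], [X → .], [X → X . X S] }

To compute CLOSURE, for each item [A → α.Bβ] where B is a non-terminal, add [B → .γ] for all productions B → γ; repeat for the newly added items until nothing changes.

Start with: [X → X . X S]
  [X → X . X S] has the dot before X: add [X → . S], [X → . X X S], [X → . b +], [X → .]
  [X → . S] has the dot before S: add [S → . b -]
No further items can be added.

CLOSURE = { [S → . b -], [X → . S], [X → . X X S], [X → . b +], [X → .], [X → X . X S] }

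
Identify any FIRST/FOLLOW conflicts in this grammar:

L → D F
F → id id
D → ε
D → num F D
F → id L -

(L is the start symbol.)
A FIRST/FOLLOW conflict occurs when a non-terminal N has a nullable alternative N → β (β ⇒* ε) and another alternative N → α with FIRST(α) ∩ FOLLOW(N) ≠ ∅: on such a lookahead the parser cannot decide between expanding α and letting N vanish via β.

Nullable non-terminals: D.

D: nullable alternative(s) D → ε; FOLLOW(D) = { 'id' }
  D → ε: FIRST \ {ε} = { } — this is the only nullable alternative, skip
  D → num F D: FIRST \ {ε} = { 'num' } — disjoint from FOLLOW(D)

F, L have no nullable alternative, so no FIRST/FOLLOW check is needed there.

No FIRST/FOLLOW conflicts found.

Answer: No FIRST/FOLLOW conflicts.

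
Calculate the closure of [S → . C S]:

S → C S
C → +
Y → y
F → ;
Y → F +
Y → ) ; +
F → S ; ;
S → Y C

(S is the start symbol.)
To compute CLOSURE, for each item [A → α.Bβ] where B is a non-terminal, add [B → .γ] for all productions B → γ; repeat for the newly added items until nothing changes.

Start with: [S → . C S]
  [S → . C S] has the dot before C: add [C → . +]
No further items can be added.

CLOSURE = { [C → . +], [S → . C S] }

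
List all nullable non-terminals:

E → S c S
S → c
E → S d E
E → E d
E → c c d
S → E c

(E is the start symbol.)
None

There are no ε-productions, so no non-terminal can derive ε.
No non-terminals are nullable.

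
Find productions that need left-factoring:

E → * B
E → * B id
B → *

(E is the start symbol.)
Yes, E has productions with common prefix '* B'

Left-factoring is needed when two productions for the same non-terminal
share a common prefix on the right-hand side.

Productions for E:
  E → * B
  E → * B id

Found common prefix '* B' in productions for E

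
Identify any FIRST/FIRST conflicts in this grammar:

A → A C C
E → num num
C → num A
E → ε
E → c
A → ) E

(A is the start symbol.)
FIRST sets of the non-terminals at (or reachable through a nullable prefix from) the front of some alternative:
  FIRST(A) = { ')' }

Productions for A:
  A → A C C: FIRST = { ')' }
  A → ) E: FIRST = { ')' }
Productions for E:
  E → num num: FIRST = { 'num' }
  E → ε: FIRST = { ε }
  E → c: FIRST = { 'c' }
C has only one production, so no FIRST/FIRST conflict is possible there.

Conflict for A: A → A C C and A → ) E
  Overlap: { ')' }

Answer: Yes. A → A C C / A → ')' E on { ')' }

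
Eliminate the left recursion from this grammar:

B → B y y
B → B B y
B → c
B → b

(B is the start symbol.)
B → c B'
B → b B'
B' → y y B'
B' → B y B'
B' → ε

B is directly left-recursive. The standard transformation for
  A → A α₁ | ... | A α_m | β₁ | ... | β_n
is
  A  → β₁ A' | ... | β_n A'
  A' → α₁ A' | ... | α_m A' | ε

B → c becomes B → c B'
B → b becomes B → b B'
B → B y y becomes B' → y y B'
B → B B y becomes B' → B y B'
Add B' → ε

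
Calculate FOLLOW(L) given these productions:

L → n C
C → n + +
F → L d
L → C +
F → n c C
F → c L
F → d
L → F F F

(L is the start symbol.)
{ $, 'c', 'd', 'n' }

To compute FOLLOW(L), find every occurrence of L on a right-hand side N → α L β: add FIRST(β) \ {ε}, and if β is empty or nullable also add FOLLOW(N). Iterate to a fixed point.

L is the start symbol, so $ ∈ FOLLOW(L).
In F → L d: L is followed by d, add FIRST(d) \ {ε} = { 'd' }
In F → c L: L is at the end, add FOLLOW(F)

The FOLLOW sets referred to above (computed the same way, to a fixed point):
  FOLLOW(F) = { $, 'c', 'd', 'n' }

Taking the union: FOLLOW(L) = { $, 'c', 'd', 'n' }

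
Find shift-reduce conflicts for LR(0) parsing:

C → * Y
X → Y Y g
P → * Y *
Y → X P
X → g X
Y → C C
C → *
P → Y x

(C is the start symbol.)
A shift-reduce conflict occurs when an LR(0) state has both:
  - a complete (reduce) item [A → α .] (dot at the end), and
  - a shift item [B → β . c γ] (dot before a terminal).

Augment with C' → C and build the canonical LR(0) collection (I0 = CLOSURE({[C' → . C]}), then GOTO on every symbol after a dot until no new states appear). It has 18 states:
  I0: { [C → . * Y], [C → . *], [C' → . C] }  — shift
  I1: { [C → * . Y], [C → * .], [C → . * Y], [C → . *], [X → . Y Y g], [X → . g X], [Y → . C C], [Y → . X P] }  — shift, reduce
  I2: { [C' → C .] }  — accept
  I3: { [C → . * Y], [C → . *], [Y → C . C] }  — shift
  I4: { [C → . * Y], [C → . *], [P → . * Y *], [P → . Y x], [X → . Y Y g], [X → . g X], [Y → . C C], [Y → . X P], [Y → X . P] }  — shift
  I5: { [C → * Y .], [C → . * Y], [C → . *], [X → . Y Y g], [X → . g X], [X → Y . Y g], [Y → . C C], [Y → . X P] }  — shift, reduce
  I6: { [C → . * Y], [C → . *], [X → . Y Y g], [X → . g X], [X → g . X], [Y → . C C], [Y → . X P] }  — shift
  I7: { [C → . * Y], [C → . *], [P → . * Y *], [P → . Y x], [X → . Y Y g], [X → . g X], [X → g X .], [Y → . C C], [Y → . X P], [Y → X . P] }  — shift, reduce
  I8: { [C → . * Y], [C → . *], [X → . Y Y g], [X → . g X], [X → Y . Y g], [Y → . C C], [Y → . X P] }  — shift
  I9: { [C → . * Y], [C → . *], [X → . Y Y g], [X → . g X], [X → Y . Y g], [X → Y Y . g], [Y → . C C], [Y → . X P] }  — shift
  I10: { [C → . * Y], [C → . *], [X → . Y Y g], [X → . g X], [X → Y Y g .], [X → g . X], [Y → . C C], [Y → . X P] }  — shift, reduce
  I11: { [C → * . Y], [C → * .], [C → . * Y], [C → . *], [P → * . Y *], [X → . Y Y g], [X → . g X], [Y → . C C], [Y → . X P] }  — shift, reduce
  I12: { [Y → X P .] }  — reduce
  I13: { [C → . * Y], [C → . *], [P → Y . x], [X → . Y Y g], [X → . g X], [X → Y . Y g], [Y → . C C], [Y → . X P] }  — shift
  I14: { [P → Y x .] }  — reduce
  I15: { [C → * Y .], [C → . * Y], [C → . *], [P → * Y . *], [X → . Y Y g], [X → . g X], [X → Y . Y g], [Y → . C C], [Y → . X P] }  — shift, reduce
  I16: { [C → * . Y], [C → * .], [C → . * Y], [C → . *], [P → * Y * .], [X → . Y Y g], [X → . g X], [Y → . C C], [Y → . X P] }  — shift, 2 reduces
  I17: { [Y → C C .] }  — reduce

I1 contains reduce item [C → * .] and shift items [C → . *], [C → . * Y], [X → . g X] — shift-reduce conflict.
I5 contains reduce item [C → * Y .] and shift items [C → . *], [C → . * Y], [X → . g X] — shift-reduce conflict.
I7 contains reduce item [X → g X .] and shift items [C → . *], [C → . * Y], [P → . * Y *], [X → . g X] — shift-reduce conflict.
I10 contains reduce item [X → Y Y g .] and shift items [C → . *], [C → . * Y], [X → . g X] — shift-reduce conflict.
I11 contains reduce item [C → * .] and shift items [C → . *], [C → . * Y], [X → . g X] — shift-reduce conflict.
I15 contains reduce item [C → * Y .] and shift items [C → . *], [C → . * Y], [P → * Y . *], [X → . g X] — shift-reduce conflict.
I16 contains reduce items [C → * .], [P → * Y * .] and shift items [C → . *], [C → . * Y], [X → . g X] — shift-reduce conflict.

Answer: Yes — I1: [C → * .] vs [C → . *]; I5: [C → * Y .] vs [C → . *]; I7: [X → g X .] vs [C → . *]; I10: [X → Y Y g .] vs [C → . *]; I11: [C → * .] vs [C → . *]; I15: [C → * Y .] vs [C → . *]; I16: [C → * .] vs [C → . *]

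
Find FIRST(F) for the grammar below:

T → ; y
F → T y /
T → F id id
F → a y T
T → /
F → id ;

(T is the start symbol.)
FIRST sets of the other non-terminals involved (by the same procedure, iterated to a fixed point):
  FIRST(T) = { '/', ';', 'a', 'id' }

From F → T y /:
  - T is a non-terminal: add FIRST(T) \ {ε} = { '/', ';', 'a', 'id' }
    T is not nullable, so stop
From F → a y T:
  - a is a terminal: add 'a' and stop
From F → id ;:
  - id is a terminal: add 'id' and stop

Collecting: FIRST(F) = { '/', ';', 'a', 'id' }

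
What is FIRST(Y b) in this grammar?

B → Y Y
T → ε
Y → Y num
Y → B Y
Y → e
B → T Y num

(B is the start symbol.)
FIRST sets of the non-terminals involved (from the grammar, by fixed-point iteration):
  FIRST(Y) = { 'e' }

To compute FIRST(Y b), process the symbols left to right:
Symbol Y is a non-terminal. Add FIRST(Y) \ {ε} = { 'e' }
Y is not nullable (ε ∉ FIRST(Y)), so stop here.
FIRST(Y b) = { 'e' }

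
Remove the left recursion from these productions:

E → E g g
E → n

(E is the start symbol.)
E is directly left-recursive. The standard transformation for
  A → A α₁ | ... | A α_m | β₁ | ... | β_n
is
  A  → β₁ A' | ... | β_n A'
  A' → α₁ A' | ... | α_m A' | ε

E → n becomes E → n E'
E → E g g becomes E' → g g E'
Add E' → ε

Resulting grammar:
E → n E'
E' → g g E'
E' → ε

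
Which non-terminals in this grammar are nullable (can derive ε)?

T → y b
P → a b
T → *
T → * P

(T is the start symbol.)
None

A non-terminal is nullable if it can derive ε (the empty string): either it has an ε-production, or it has a production whose right-hand side consists entirely of nullable non-terminals.

There are no ε-productions, so no non-terminal can derive ε.
No non-terminals are nullable.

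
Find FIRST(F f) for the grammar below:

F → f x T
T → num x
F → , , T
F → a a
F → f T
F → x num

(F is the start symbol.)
{ ',', 'a', 'f', 'x' }

FIRST sets of the non-terminals involved (from the grammar, by fixed-point iteration):
  FIRST(F) = { ',', 'a', 'f', 'x' }

To compute FIRST(F f), process the symbols left to right:
Symbol F is a non-terminal. Add FIRST(F) \ {ε} = { ',', 'a', 'f', 'x' }
F is not nullable (ε ∉ FIRST(F)), so stop here.
FIRST(F f) = { ',', 'a', 'f', 'x' }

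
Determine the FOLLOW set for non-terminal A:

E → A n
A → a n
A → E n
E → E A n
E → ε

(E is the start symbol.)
To compute FOLLOW(A), find every occurrence of A on a right-hand side N → α A β: add FIRST(β) \ {ε}, and if β is empty or nullable also add FOLLOW(N). Iterate to a fixed point.

In E → A n: A is followed by n, add FIRST(n) \ {ε} = { 'n' }
In E → E A n: A is followed by n, add FIRST(n) \ {ε} = { 'n' }

Taking the union: FOLLOW(A) = { 'n' }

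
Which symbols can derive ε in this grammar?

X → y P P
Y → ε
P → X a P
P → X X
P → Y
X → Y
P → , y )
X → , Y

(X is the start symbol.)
A non-terminal is nullable if it can derive ε (the empty string): either it has an ε-production, or it has a production whose right-hand side consists entirely of nullable non-terminals.

ε-productions: Y → ε
So Y is immediately nullable.
P → Y: every symbol on the right is nullable, so P is nullable too.
X → Y: every symbol on the right is nullable, so X is nullable too.
Every non-terminal is now nullable.
Nullable = { 'P', 'X', 'Y' }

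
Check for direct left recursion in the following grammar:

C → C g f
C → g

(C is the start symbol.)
Direct left recursion occurs when N → N α for some non-terminal N (the right-hand side begins with the left-hand side itself).

C → C g f: LEFT RECURSIVE (starts with C)
C → g: starts with g

The grammar has direct left recursion on: C.

Answer: Yes, C is left-recursive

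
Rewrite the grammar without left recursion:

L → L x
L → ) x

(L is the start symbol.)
L → ) x L'
L' → x L'
L' → ε

L is directly left-recursive. The standard transformation for
  A → A α₁ | ... | A α_m | β₁ | ... | β_n
is
  A  → β₁ A' | ... | β_n A'
  A' → α₁ A' | ... | α_m A' | ε

L → ) x becomes L → ) x L'
L → L x becomes L' → x L'
Add L' → ε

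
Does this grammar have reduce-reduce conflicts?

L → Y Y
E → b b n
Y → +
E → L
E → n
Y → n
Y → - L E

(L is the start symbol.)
Yes — I11: [E → n .] vs [Y → n .]

A reduce-reduce conflict occurs when an LR(0) state has two complete items [A → α .] and [B → β .] — both call for a reduction, and with no lookahead the parser cannot choose between them.

Augment with L' → L and build the canonical LR(0) collection (I0 = CLOSURE({[L' → . L]}), then GOTO on every symbol after a dot until no new states appear). It has 14 states:
  I0: { [L → . Y Y], [L' → . L], [Y → . +], [Y → . - L E], [Y → . n] }  — shift
  I1: { [Y → + .] }  — reduce
  I2: { [L → . Y Y], [Y → - . L E], [Y → . +], [Y → . - L E], [Y → . n] }  — shift
  I3: { [L' → L .] }  — accept
  I4: { [L → Y . Y], [Y → . +], [Y → . - L E], [Y → . n] }  — shift
  I5: { [Y → n .] }  — reduce
  I6: { [L → Y Y .] }  — reduce
  I7: { [E → . L], [E → . b b n], [E → . n], [L → . Y Y], [Y → - L . E], [Y → . +], [Y → . - L E], [Y → . n] }  — shift
  I8: { [Y → - L E .] }  — reduce
  I9: { [E → L .] }  — reduce
  I10: { [E → b . b n] }  — shift
  I11: { [E → n .], [Y → n .] }  — 2 reduces
  I12: { [E → b b . n] }  — shift
  I13: { [E → b b n .] }  — reduce

I11 contains complete items [E → n .], [Y → n .] — reduce-reduce conflict.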